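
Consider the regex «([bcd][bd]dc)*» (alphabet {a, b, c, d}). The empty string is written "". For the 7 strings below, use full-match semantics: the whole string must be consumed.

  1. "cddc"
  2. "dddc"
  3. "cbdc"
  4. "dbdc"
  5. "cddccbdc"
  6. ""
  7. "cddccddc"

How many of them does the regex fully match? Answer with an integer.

1 → match
2 → match
3 → match
4 → match
5 → match
6 → match
7 → match
Total matched: 7

7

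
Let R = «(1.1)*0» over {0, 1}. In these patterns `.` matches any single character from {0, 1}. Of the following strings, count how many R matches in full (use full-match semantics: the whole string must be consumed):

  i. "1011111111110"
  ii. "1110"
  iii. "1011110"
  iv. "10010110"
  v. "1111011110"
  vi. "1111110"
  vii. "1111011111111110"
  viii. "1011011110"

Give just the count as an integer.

7

i → match
ii. "1110" → match
iii. "1011110" → match
iv. "10010110" → no match
v. "1111011110" → match
vi. "1111110" → match
vii → match
viii. "1011011110" → match
Total matched: 7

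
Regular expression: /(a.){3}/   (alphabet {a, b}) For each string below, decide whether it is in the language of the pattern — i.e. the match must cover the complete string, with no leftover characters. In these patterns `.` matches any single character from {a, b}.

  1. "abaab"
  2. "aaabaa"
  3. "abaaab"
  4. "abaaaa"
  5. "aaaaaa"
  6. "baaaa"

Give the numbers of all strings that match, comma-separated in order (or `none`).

1. "abaab" → no match
2. "aaabaa" → match
3. "abaaab" → match
4. "abaaaa" → match
5. "aaaaaa" → match
6. "baaaa" → no match — must start with "a"

2, 3, 4, 5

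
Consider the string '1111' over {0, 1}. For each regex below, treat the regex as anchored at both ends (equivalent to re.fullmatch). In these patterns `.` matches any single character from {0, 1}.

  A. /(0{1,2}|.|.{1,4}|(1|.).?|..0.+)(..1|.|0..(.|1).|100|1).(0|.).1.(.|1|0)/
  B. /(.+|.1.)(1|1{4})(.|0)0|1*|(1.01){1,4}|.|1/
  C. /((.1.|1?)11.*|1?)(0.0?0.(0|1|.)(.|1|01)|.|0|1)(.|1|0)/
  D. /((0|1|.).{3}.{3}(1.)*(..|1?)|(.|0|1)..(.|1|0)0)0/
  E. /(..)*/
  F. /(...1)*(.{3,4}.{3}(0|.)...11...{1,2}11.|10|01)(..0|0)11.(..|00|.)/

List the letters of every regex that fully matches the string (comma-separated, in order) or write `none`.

A → no match
B → match
C → match
D → no match — must end with '0'
E → match
F → no match

B, C, E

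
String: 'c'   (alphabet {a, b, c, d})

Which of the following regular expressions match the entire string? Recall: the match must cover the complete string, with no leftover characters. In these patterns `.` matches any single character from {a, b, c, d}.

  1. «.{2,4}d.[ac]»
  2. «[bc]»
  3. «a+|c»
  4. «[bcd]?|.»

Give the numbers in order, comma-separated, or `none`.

2, 3, 4

1 → no match
2 → match
3 → match
4 → match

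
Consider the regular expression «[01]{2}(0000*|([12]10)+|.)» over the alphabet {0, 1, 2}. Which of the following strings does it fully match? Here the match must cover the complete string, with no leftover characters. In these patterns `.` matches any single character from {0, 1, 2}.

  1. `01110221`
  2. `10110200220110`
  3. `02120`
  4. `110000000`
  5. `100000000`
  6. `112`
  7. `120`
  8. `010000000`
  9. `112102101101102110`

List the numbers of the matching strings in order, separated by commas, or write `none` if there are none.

4, 5, 6, 8

1 → no match
2 → no match
3 → no match
4 → match
5 → match
6 → match
7 → no match
8 → match
9 → no match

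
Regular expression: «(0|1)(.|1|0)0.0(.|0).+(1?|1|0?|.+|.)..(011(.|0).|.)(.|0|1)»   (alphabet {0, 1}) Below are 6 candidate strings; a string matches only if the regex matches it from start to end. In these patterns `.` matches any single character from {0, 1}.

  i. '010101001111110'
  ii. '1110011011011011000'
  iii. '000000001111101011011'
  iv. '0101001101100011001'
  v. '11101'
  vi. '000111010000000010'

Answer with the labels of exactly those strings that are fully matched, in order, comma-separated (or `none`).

i, iii, iv

i → match
ii → no match
iii → match
iv → match
v → no match
vi → no match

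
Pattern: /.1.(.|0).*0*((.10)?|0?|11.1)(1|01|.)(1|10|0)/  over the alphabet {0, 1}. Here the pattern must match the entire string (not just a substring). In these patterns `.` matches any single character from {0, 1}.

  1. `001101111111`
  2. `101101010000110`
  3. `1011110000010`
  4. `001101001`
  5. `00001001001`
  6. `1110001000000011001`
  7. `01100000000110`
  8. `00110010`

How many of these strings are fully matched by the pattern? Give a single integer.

2

1 → no match
2 → no match
3 → no match
4 → no match
5 → no match
6 → match
7 → match
8 → no match
Total matched: 2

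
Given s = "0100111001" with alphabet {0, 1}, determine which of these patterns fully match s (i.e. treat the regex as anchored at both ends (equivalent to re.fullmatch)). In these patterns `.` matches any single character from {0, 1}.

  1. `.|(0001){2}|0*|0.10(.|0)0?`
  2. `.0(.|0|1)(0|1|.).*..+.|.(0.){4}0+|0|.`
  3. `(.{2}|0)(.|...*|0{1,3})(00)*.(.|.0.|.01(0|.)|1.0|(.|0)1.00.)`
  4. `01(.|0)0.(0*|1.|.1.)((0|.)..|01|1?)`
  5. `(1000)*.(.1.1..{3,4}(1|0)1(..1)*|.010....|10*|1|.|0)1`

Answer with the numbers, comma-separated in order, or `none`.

3, 4

1 → no match
2 → no match
3 → match
4 → match
5 → no match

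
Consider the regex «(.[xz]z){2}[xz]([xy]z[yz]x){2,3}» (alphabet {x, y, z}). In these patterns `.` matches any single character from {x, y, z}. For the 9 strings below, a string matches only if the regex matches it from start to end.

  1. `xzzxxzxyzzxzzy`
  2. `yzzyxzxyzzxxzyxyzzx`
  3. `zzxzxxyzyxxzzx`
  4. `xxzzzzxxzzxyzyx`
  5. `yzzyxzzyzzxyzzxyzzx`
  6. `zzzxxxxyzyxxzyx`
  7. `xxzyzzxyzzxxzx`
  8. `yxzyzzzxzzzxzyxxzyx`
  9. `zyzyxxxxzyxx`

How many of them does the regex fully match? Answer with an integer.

1 → no match — must end with `x`
2 → match
3 → no match
4 → match
5 → match
6 → no match
7 → no match
8 → no match
9 → no match
Total matched: 3

3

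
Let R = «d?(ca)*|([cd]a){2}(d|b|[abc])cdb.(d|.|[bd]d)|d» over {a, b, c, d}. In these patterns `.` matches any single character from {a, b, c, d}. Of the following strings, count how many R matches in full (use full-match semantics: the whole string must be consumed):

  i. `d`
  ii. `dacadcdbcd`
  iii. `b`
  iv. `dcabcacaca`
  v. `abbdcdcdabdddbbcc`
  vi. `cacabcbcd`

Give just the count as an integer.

2

i. `d` → match
ii. `dacadcdbcd` → match
iii. `b` → no match
iv. `dcabcacaca` → no match
v → no match
vi. `cacabcbcd` → no match
Total matched: 2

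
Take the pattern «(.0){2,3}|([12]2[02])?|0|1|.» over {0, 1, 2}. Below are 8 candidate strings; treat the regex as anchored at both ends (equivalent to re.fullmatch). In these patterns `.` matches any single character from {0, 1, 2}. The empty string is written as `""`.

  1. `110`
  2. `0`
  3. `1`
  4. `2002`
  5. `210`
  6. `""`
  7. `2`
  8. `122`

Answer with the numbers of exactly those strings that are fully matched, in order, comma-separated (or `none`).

2, 3, 6, 7, 8

1. `110` → no match
2. `0` → match
3. `1` → match
4. `2002` → no match
5. `210` → no match
6. `""` → match
7. `2` → match
8. `122` → match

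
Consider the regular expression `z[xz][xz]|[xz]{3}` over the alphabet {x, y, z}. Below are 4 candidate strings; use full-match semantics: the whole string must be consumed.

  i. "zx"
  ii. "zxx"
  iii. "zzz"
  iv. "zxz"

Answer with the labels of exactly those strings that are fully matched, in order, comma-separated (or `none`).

i → no match
ii → match
iii → match
iv → match

ii, iii, iv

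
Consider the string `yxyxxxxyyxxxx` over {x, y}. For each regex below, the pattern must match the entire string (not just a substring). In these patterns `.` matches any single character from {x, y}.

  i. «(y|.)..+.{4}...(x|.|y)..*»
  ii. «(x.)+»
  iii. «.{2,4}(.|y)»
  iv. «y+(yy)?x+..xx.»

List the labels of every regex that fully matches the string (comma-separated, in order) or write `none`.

i → match
ii → no match — must start with `x`
iii → no match
iv → no match

i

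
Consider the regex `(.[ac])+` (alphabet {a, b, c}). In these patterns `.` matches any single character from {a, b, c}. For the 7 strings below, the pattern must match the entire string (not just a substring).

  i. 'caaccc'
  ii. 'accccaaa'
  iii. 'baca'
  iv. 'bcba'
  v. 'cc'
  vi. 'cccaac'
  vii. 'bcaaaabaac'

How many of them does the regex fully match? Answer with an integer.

7

i. 'caaccc' → match
ii. 'accccaaa' → match
iii. 'baca' → match
iv. 'bcba' → match
v. 'cc' → match
vi. 'cccaac' → match
vii. 'bcaaaabaac' → match
Total matched: 7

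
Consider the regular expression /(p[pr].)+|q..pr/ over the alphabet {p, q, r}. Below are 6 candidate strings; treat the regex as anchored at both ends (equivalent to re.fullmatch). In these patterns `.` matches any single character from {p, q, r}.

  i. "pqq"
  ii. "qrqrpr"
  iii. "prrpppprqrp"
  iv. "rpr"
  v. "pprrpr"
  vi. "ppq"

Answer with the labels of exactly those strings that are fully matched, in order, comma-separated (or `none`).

vi

i. "pqq" → no match
ii. "qrqrpr" → no match
iii. "prrpppprqrp" → no match
iv. "rpr" → no match
v. "pprrpr" → no match
vi. "ppq" → match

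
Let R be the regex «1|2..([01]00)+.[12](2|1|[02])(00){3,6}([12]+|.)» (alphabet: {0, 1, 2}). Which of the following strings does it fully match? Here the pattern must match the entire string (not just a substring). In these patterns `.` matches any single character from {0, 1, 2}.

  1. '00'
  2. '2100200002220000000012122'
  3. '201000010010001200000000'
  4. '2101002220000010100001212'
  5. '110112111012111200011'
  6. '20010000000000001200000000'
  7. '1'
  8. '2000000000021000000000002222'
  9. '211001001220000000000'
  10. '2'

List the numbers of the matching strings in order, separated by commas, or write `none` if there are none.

7

1 → no match
2 → no match
3 → no match
4 → no match
5 → no match
6 → no match
7 → match
8 → no match
9 → no match
10 → no match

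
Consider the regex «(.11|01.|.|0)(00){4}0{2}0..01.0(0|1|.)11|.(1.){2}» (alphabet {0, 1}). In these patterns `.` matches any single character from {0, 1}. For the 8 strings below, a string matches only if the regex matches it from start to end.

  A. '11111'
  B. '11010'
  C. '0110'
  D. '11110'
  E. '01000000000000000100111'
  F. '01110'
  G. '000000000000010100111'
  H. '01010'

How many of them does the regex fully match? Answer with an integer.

7

A. '11111' → match
B. '11010' → match
C. '0110' → no match
D. '11110' → match
E → match
F. '01110' → match
G → match
H. '01010' → match
Total matched: 7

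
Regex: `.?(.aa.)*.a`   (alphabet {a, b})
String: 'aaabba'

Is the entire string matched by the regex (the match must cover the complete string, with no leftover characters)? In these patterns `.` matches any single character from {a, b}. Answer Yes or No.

Yes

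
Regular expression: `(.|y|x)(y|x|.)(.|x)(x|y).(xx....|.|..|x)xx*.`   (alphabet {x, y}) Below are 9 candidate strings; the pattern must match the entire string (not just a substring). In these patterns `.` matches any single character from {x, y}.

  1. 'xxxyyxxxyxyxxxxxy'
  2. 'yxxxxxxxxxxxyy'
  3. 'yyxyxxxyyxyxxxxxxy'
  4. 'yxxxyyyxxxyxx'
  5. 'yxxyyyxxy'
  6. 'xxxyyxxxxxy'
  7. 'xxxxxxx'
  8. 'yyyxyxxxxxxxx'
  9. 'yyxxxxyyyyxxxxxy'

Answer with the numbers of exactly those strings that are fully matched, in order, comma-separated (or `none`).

1 → match
2 → no match
3 → match
4 → no match
5 → match
6 → match
7 → no match
8 → match
9 → no match

1, 3, 5, 6, 8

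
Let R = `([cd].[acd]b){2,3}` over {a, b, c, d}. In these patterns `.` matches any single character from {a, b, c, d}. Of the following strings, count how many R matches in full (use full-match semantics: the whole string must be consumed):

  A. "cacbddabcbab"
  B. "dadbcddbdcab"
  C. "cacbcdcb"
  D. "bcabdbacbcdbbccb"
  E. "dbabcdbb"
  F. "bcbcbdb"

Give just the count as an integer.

A → match
B → match
C → match
D → no match
E → no match
F → no match
Total matched: 3

3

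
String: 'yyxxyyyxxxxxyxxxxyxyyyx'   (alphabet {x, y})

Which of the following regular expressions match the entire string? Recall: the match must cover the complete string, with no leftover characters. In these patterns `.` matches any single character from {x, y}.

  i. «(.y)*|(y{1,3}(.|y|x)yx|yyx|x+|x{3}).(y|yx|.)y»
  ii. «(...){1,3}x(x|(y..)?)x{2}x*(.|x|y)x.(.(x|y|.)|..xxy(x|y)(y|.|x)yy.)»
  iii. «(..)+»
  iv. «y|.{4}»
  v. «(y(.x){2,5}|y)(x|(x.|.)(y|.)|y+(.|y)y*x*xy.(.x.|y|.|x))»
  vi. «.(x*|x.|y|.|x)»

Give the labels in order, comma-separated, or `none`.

i → no match
ii → match
iii → no match
iv → no match
v → no match
vi → no match

ii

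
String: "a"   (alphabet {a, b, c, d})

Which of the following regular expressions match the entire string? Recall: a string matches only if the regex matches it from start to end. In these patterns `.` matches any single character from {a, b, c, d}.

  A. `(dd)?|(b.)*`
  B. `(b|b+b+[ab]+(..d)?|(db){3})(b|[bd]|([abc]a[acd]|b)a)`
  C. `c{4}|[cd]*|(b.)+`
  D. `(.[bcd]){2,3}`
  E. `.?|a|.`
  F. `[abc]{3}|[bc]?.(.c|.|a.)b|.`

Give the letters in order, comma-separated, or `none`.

A → no match
B → no match
C → no match
D → no match
E → match
F → match

E, F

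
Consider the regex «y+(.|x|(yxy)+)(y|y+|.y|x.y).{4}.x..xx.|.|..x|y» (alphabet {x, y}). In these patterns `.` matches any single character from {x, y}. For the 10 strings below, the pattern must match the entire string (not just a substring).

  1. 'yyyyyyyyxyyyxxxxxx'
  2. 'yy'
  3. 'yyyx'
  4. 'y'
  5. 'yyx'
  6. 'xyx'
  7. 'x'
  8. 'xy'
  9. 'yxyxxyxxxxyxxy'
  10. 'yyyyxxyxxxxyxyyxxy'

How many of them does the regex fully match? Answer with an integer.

1 → match
2. 'yy' → no match
3. 'yyyx' → no match
4. 'y' → match
5. 'yyx' → match
6. 'xyx' → match
7. 'x' → match
8. 'xy' → no match
9 → match
10 → match
Total matched: 7

7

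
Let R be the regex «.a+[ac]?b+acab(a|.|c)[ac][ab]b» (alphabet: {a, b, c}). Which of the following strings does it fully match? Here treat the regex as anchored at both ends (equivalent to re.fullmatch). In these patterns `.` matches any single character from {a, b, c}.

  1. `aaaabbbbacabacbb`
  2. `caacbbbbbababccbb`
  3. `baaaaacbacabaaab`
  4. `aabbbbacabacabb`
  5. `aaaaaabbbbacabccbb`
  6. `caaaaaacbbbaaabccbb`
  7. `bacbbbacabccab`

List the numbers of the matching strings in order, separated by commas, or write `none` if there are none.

1, 3, 5, 7

1 → match
2 → no match
3 → match
4 → no match
5 → match
6 → no match
7 → match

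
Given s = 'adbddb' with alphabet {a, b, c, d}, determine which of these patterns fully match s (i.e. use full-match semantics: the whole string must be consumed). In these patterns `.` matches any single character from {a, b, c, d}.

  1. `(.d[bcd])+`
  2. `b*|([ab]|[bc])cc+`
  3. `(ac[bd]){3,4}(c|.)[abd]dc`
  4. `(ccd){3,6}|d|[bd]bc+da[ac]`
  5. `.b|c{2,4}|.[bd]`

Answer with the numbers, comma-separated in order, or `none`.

1 → match
2 → no match
3 → no match — must start with 'ac'
4 → no match
5 → no match

1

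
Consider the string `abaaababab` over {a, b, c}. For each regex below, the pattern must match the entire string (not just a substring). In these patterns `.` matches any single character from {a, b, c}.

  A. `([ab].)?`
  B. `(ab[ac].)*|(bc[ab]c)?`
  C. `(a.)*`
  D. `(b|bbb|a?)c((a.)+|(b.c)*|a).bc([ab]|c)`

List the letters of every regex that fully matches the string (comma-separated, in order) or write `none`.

C

A → no match
B → no match
C → match
D → no match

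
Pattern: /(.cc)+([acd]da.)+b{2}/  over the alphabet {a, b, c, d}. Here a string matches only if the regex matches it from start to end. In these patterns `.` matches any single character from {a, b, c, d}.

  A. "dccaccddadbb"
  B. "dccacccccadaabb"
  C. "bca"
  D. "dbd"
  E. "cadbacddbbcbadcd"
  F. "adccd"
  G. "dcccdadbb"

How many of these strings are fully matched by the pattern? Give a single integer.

3

A → match
B → match
C → no match — must end with "b"
D → no match — must end with "b"
E → no match — must end with "b"
F → no match — must end with "b"
G → match
Total matched: 3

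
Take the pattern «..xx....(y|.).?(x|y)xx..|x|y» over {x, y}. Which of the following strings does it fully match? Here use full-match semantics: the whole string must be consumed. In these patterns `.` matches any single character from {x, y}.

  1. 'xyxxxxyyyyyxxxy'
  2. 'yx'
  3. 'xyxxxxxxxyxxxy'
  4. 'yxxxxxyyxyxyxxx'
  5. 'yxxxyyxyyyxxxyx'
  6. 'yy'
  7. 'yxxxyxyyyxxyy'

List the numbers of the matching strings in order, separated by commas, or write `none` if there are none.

1, 3, 5

1 → match
2. 'yx' → no match
3 → match
4 → no match
5 → match
6. 'yy' → no match
7 → no match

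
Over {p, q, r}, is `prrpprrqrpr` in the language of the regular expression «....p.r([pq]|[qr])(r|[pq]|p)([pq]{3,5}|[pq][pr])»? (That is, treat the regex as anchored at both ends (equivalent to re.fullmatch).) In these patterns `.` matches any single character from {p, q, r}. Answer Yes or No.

Yes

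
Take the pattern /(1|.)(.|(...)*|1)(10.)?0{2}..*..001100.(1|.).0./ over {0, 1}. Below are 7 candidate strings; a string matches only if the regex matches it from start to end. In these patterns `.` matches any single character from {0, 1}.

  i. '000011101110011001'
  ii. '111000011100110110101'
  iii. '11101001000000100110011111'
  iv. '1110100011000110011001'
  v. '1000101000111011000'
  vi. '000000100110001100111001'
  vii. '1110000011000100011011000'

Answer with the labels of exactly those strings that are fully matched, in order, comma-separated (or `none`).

iv

i → no match
ii → no match
iii → no match
iv → match
v → no match
vi → no match
vii → no match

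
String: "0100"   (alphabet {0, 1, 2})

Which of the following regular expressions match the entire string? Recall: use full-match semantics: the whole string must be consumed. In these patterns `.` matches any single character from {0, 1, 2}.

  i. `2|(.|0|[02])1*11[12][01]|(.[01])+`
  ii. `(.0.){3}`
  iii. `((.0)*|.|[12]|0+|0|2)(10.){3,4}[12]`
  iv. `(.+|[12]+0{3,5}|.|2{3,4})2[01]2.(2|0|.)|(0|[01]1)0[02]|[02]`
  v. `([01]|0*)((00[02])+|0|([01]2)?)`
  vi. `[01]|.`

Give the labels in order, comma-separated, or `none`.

i → match
ii → no match
iii → no match
iv → match
v → no match
vi → no match

i, iv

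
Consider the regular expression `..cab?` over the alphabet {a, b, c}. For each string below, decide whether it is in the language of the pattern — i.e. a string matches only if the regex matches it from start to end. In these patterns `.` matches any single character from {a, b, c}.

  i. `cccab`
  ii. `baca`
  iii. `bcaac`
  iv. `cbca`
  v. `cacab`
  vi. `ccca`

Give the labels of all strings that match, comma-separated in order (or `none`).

i. `cccab` → match
ii. `baca` → match
iii. `bcaac` → no match
iv. `cbca` → match
v. `cacab` → match
vi. `ccca` → match

i, ii, iv, v, vi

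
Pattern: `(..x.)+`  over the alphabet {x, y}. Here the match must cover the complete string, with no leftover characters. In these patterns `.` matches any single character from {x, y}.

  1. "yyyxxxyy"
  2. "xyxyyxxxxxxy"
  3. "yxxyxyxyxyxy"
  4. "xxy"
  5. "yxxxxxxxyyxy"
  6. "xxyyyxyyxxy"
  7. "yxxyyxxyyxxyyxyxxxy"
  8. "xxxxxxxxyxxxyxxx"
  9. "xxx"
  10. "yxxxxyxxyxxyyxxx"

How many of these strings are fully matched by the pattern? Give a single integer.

1. "yyyxxxyy" → no match
2. "xyxyyxxxxxxy" → match
3. "yxxyxyxyxyxy" → match
4. "xxy" → no match
5. "yxxxxxxxyyxy" → match
6. "xxyyyxyyxxy" → no match
7 → no match
8 → match
9. "xxx" → no match
10 → match
Total matched: 5

5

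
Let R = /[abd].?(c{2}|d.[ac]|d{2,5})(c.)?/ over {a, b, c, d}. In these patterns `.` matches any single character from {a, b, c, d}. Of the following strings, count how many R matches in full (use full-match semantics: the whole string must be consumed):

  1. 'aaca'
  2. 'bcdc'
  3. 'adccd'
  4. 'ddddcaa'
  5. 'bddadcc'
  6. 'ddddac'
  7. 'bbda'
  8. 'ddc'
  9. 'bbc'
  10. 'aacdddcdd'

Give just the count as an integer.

0

1 → no match
2 → no match
3 → no match
4 → no match
5 → no match
6 → no match
7 → no match
8 → no match
9 → no match
10 → no match
Total matched: 0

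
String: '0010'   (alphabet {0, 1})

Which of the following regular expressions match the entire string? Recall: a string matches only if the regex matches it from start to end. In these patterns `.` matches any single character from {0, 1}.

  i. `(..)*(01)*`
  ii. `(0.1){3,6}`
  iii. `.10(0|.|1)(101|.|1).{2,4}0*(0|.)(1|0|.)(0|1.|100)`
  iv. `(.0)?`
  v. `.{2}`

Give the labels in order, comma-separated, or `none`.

i → match
ii → no match — must end with '1'
iii → no match
iv → no match
v → no match

i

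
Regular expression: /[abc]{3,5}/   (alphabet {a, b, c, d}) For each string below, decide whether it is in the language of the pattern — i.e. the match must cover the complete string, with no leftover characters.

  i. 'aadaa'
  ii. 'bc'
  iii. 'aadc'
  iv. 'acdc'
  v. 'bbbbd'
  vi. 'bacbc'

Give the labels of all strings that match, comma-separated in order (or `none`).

vi

i → no match
ii → no match
iii → no match
iv → no match
v → no match
vi → match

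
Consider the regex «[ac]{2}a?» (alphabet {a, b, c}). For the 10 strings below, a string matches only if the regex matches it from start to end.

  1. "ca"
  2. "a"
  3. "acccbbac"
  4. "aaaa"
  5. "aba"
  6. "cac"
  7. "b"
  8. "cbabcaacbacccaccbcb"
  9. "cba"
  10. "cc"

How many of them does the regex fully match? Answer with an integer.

2

1. "ca" → match
2. "a" → no match
3. "acccbbac" → no match
4. "aaaa" → no match
5. "aba" → no match
6. "cac" → no match
7. "b" → no match
8 → no match
9. "cba" → no match
10. "cc" → match
Total matched: 2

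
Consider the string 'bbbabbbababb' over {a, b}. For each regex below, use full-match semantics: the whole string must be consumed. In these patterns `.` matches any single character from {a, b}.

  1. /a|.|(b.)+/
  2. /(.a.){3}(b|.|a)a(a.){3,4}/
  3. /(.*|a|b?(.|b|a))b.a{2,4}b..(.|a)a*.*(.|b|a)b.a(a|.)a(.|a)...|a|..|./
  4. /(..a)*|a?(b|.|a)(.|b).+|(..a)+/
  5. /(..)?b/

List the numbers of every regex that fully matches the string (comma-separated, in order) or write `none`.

1 → match
2 → no match
3 → no match
4 → match
5 → no match

1, 4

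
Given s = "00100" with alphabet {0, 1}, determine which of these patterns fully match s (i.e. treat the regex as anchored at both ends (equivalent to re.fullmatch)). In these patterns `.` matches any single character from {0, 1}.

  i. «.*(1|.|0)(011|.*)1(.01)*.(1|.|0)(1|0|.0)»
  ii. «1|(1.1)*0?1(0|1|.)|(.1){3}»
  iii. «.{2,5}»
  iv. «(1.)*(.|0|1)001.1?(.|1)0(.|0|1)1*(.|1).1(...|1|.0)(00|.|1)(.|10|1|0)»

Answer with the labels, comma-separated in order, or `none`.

i → no match
ii → no match
iii → match
iv → no match

iii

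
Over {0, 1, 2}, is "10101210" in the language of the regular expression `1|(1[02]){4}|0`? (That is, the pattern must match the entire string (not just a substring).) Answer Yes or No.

Yes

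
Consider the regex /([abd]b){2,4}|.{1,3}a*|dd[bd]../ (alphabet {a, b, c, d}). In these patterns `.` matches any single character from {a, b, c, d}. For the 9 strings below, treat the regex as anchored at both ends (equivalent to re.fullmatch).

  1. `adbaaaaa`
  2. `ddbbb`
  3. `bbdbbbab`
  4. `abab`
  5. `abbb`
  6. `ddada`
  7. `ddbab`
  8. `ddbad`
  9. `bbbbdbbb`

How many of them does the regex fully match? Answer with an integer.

1 → match
2 → match
3 → match
4 → match
5 → match
6 → no match
7 → match
8 → match
9 → match
Total matched: 8

8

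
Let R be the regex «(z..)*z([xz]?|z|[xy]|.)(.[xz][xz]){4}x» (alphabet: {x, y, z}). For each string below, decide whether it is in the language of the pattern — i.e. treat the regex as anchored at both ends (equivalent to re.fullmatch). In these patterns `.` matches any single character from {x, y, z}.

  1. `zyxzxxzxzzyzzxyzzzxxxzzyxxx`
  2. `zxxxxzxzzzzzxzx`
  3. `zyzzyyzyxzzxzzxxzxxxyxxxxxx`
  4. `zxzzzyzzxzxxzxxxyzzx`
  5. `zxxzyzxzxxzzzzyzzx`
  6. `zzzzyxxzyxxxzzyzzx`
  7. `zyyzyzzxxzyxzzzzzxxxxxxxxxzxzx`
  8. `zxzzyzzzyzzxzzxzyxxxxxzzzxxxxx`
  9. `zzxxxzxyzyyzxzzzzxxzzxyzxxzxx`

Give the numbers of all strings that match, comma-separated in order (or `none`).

1 → match
2 → match
3 → match
4 → match
5 → match
6 → match
7 → match
8 → match
9 → no match

1, 2, 3, 4, 5, 6, 7, 8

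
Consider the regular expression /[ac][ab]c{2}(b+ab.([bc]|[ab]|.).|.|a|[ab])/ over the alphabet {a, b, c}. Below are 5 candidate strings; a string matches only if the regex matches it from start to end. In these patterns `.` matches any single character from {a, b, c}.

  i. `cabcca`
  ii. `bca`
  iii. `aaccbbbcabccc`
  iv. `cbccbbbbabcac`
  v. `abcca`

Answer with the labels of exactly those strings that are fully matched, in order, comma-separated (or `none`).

i. `cabcca` → no match
ii. `bca` → no match
iii → no match
iv → match
v. `abcca` → match

iv, v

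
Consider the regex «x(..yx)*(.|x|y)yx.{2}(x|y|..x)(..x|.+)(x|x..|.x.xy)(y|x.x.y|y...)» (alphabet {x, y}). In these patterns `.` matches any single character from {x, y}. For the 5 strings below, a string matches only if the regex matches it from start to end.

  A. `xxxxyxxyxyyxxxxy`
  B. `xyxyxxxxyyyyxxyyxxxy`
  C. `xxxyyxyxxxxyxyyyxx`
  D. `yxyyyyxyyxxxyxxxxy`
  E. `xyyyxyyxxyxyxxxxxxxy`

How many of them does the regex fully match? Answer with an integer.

A → no match
B → no match
C → no match
D → no match — must start with `x`
E → match
Total matched: 1

1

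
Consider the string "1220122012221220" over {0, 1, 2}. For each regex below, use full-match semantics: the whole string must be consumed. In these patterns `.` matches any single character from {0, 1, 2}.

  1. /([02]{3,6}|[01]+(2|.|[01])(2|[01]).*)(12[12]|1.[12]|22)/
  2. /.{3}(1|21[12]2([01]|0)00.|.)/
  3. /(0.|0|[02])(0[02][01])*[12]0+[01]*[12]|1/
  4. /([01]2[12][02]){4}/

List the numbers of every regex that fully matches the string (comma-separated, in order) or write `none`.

4

1 → no match
2 → no match
3 → no match
4 → match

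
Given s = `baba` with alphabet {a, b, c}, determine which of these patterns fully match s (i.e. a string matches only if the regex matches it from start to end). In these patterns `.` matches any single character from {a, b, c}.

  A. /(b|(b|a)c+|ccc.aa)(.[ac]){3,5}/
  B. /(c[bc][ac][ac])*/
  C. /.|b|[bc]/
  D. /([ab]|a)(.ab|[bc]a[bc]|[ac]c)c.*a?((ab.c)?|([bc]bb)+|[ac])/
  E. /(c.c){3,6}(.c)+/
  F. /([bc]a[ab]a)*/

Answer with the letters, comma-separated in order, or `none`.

F

A → no match
B → no match
C → no match
D → no match
E → no match — must start with `c`
F → match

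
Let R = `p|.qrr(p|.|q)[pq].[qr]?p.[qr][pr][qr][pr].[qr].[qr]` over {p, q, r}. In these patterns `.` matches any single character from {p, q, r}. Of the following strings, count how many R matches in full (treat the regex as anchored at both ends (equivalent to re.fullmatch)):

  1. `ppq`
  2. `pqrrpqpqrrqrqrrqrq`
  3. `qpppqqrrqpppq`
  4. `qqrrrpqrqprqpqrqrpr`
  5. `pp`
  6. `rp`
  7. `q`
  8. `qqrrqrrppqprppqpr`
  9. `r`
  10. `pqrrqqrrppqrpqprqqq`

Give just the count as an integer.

0

1 → no match
2 → no match
3 → no match
4 → no match
5 → no match
6 → no match
7 → no match
8 → no match
9 → no match
10 → no match
Total matched: 0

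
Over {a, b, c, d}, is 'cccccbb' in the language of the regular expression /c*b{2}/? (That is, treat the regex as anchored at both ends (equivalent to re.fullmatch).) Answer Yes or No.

Yes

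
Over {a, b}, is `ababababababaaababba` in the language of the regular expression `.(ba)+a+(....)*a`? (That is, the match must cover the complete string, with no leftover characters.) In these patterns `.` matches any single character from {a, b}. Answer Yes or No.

Yes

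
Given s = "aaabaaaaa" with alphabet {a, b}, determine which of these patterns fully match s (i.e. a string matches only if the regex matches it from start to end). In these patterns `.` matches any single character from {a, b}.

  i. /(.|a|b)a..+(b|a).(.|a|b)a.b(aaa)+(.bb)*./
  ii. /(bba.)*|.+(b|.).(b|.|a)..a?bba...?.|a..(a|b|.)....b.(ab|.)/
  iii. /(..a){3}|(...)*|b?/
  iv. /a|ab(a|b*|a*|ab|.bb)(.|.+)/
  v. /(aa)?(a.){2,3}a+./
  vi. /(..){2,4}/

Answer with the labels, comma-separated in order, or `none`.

i → no match
ii → no match
iii → match
iv → no match
v → match
vi → no match

iii, v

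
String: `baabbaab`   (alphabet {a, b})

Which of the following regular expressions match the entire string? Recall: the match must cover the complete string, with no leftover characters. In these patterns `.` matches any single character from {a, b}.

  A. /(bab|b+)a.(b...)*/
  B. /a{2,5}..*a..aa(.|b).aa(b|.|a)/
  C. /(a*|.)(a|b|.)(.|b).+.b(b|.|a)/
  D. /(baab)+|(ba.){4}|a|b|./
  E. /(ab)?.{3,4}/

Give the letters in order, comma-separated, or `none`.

D

A → no match
B → no match — must start with `a`
C → no match
D → match
E → no match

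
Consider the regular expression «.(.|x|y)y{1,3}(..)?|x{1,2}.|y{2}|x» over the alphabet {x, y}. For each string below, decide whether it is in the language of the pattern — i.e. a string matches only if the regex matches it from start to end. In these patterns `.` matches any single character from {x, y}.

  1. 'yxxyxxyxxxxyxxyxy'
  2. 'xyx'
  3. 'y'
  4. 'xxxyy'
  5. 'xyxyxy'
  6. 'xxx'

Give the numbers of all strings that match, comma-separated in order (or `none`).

1 → no match
2 → no match
3 → no match
4 → no match
5 → no match
6 → match

6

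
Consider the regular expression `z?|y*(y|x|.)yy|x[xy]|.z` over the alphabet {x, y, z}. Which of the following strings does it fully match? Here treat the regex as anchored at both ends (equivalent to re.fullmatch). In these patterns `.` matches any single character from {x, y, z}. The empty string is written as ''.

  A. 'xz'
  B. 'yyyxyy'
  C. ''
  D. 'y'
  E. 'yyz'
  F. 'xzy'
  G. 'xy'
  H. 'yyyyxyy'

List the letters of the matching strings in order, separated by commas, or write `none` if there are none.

A → match
B → match
C → match
D → no match
E → no match
F → no match
G → match
H → match

A, B, C, G, H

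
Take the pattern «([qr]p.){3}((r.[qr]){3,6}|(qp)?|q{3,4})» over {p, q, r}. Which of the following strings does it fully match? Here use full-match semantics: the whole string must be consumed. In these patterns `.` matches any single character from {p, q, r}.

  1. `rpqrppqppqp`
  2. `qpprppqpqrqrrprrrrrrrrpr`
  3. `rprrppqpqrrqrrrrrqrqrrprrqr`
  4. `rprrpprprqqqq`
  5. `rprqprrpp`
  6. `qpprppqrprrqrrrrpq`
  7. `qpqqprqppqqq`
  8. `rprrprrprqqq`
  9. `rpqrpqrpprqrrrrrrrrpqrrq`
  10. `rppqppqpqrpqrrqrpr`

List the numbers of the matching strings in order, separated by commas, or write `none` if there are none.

1. `rpqrppqppqp` → match
2 → match
3 → match
4 → match
5. `rprqprrpp` → match
6 → no match
7. `qpqqprqppqqq` → match
8. `rprrprrprqqq` → match
9 → match
10 → match

1, 2, 3, 4, 5, 7, 8, 9, 10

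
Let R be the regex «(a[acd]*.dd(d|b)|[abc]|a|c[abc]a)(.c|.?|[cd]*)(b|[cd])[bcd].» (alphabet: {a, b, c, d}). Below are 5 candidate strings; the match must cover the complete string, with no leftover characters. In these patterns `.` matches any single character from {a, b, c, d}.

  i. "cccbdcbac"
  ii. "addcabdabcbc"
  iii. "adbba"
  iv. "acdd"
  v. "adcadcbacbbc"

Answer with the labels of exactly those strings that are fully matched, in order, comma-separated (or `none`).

iii, iv

i → no match
ii → no match
iii → match
iv → match
v → no match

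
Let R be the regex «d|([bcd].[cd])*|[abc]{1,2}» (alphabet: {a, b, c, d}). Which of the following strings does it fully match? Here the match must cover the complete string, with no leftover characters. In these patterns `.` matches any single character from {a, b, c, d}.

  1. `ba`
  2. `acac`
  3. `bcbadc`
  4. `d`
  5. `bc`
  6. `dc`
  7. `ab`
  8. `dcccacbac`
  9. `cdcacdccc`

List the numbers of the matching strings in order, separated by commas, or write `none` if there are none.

1. `ba` → match
2. `acac` → no match
3. `bcbadc` → no match
4. `d` → match
5. `bc` → match
6. `dc` → no match
7. `ab` → match
8. `dcccacbac` → match
9. `cdcacdccc` → no match

1, 4, 5, 7, 8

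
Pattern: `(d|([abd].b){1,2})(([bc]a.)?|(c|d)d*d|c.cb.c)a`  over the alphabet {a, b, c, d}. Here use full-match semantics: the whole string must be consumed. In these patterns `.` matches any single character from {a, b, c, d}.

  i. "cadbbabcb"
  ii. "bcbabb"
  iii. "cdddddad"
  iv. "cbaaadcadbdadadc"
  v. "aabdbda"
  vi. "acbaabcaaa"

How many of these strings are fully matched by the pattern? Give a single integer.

1

i. "cadbbabcb" → no match — must end with "a"
ii. "bcbabb" → no match — must end with "a"
iii. "cdddddad" → no match — must end with "a"
iv → no match — must end with "a"
v. "aabdbda" → no match
vi. "acbaabcaaa" → match
Total matched: 1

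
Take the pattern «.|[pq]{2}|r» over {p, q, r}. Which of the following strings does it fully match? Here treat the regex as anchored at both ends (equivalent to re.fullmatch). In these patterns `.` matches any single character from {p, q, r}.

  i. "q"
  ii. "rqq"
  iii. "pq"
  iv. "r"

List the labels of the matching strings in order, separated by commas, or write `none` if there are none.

i → match
ii → no match
iii → match
iv → match

i, iii, iv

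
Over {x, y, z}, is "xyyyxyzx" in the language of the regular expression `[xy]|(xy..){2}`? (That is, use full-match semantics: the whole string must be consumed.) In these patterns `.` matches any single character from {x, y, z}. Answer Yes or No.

Yes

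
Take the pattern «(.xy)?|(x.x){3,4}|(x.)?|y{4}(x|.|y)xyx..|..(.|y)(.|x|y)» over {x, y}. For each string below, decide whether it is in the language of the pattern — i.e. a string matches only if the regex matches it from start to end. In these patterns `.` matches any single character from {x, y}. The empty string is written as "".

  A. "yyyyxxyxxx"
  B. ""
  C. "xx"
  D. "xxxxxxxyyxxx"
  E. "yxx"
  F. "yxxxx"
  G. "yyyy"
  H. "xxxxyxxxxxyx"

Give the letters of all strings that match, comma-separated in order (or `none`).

A → match
B → match
C → match
D → no match
E → no match
F → no match
G → match
H → match

A, B, C, G, H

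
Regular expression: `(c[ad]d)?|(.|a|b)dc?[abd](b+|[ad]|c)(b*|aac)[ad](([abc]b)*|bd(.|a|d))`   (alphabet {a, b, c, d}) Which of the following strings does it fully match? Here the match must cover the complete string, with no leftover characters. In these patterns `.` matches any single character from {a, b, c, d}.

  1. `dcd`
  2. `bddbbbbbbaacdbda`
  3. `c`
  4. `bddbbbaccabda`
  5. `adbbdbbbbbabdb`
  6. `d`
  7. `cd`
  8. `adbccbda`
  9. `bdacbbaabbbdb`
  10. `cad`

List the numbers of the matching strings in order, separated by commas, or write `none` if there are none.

1 → no match
2 → match
3 → no match
4 → no match
5 → no match
6 → no match
7 → no match
8 → no match
9 → no match
10 → match

2, 10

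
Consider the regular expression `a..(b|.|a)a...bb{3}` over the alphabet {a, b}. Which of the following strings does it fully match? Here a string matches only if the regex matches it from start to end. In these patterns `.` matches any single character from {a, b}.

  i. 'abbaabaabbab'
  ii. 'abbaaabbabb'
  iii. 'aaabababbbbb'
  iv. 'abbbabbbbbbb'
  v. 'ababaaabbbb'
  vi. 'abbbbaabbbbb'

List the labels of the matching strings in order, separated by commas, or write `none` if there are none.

iii, iv

i → no match
ii → no match
iii → match
iv → match
v → no match
vi → no match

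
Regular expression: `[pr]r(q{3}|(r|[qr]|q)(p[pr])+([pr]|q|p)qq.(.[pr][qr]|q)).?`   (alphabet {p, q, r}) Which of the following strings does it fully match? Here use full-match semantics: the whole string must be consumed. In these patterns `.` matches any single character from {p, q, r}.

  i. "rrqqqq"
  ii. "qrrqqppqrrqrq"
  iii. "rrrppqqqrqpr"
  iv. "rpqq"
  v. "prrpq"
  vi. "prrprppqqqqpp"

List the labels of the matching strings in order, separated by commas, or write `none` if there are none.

i, iii

i → match
ii → no match
iii → match
iv → no match
v → no match
vi → no match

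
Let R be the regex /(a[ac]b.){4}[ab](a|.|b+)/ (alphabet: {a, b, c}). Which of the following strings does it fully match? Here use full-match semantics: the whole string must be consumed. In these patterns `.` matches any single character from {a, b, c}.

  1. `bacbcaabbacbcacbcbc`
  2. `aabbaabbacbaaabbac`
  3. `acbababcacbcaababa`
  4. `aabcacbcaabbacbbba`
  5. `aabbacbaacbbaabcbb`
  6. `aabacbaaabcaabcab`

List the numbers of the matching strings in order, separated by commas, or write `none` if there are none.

2, 4, 5

1 → no match — must start with `a`
2 → match
3 → no match
4 → match
5 → match
6 → no match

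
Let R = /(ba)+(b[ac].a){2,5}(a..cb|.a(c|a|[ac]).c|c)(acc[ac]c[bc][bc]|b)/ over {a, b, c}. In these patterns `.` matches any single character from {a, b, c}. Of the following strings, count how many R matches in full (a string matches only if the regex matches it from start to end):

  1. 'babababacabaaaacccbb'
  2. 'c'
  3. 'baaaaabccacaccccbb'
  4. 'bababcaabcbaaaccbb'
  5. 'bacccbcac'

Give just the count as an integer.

1 → match
2 → no match — must start with 'ba'
3 → no match
4 → match
5 → no match
Total matched: 2

2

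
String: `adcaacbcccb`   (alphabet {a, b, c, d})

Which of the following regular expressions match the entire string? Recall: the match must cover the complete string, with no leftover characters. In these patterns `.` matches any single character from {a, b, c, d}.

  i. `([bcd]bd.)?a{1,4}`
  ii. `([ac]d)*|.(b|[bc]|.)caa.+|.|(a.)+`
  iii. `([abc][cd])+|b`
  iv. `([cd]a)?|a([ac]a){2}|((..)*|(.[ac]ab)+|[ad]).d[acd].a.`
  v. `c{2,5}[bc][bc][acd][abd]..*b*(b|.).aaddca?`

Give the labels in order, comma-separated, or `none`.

ii

i → no match — must end with `a`
ii → match
iii → no match
iv → no match
v → no match — must start with `c`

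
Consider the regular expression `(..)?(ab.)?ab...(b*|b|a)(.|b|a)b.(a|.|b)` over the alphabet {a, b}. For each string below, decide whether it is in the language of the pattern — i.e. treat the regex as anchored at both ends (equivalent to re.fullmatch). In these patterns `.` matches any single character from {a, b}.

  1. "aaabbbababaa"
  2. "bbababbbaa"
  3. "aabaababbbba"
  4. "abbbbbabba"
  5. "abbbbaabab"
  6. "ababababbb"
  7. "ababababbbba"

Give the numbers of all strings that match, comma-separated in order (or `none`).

1, 4, 5, 6, 7

1 → match
2 → no match
3 → no match
4 → match
5 → match
6 → match
7 → match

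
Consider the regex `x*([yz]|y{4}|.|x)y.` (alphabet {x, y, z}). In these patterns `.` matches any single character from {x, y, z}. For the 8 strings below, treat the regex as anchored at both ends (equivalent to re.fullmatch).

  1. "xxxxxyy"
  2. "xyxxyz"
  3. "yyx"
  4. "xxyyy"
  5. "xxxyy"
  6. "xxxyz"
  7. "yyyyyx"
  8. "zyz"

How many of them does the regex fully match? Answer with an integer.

1 → match
2 → no match
3 → match
4 → match
5 → match
6 → match
7 → match
8 → match
Total matched: 7

7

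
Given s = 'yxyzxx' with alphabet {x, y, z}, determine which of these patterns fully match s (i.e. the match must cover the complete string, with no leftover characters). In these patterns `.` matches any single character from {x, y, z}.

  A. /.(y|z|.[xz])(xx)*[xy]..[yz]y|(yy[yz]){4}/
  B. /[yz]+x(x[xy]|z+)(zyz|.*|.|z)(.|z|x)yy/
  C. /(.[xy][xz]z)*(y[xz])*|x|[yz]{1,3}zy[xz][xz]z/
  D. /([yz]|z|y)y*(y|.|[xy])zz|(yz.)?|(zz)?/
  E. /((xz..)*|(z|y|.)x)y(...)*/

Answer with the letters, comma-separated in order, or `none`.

A → no match
B → no match — must end with 'yy'
C → no match
D → no match
E → match

E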